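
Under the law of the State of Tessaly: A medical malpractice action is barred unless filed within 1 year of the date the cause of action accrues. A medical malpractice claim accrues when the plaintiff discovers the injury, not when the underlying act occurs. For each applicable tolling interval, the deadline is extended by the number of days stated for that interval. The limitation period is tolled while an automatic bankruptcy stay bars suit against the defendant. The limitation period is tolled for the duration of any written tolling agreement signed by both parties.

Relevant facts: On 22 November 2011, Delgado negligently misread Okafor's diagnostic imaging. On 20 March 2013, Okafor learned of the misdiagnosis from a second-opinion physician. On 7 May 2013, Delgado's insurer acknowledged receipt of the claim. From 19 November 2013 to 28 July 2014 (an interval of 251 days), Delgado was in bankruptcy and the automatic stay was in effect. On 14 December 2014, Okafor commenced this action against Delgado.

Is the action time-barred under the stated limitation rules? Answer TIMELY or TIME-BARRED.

TIME-BARRED

The claim did not accrue until Okafor discovered the injury on 20 March 2013; the 22 November 2011 act date does not start the clock under the stated rule.
1 year from 20 March 2013 is 20 March 2014.
Because the automatic bankruptcy stay ran from 19 November 2013 to 28 July 2014, the deadline is extended by 251 days to 26 November 2014.
The other events in the timeline have no effect on the limitation period under the stated rules.
The 14 December 2014 filing falls after the 26 November 2014 deadline; the claim is time-barred.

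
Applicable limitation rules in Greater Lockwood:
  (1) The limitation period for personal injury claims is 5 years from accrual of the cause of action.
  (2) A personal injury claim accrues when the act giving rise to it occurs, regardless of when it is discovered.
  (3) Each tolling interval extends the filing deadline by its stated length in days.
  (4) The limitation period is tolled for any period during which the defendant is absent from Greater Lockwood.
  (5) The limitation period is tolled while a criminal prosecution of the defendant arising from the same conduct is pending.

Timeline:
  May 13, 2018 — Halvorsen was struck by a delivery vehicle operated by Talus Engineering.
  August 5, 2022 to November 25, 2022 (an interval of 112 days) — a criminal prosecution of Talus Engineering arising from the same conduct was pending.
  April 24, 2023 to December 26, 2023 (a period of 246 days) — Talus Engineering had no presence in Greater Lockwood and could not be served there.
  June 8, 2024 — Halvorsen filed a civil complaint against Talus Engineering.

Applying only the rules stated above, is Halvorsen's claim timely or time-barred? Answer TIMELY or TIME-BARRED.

The claim accrued on May 13, 2018, when the wrongful act occurred.
The untolled deadline — 5 years after May 13, 2018 — is May 13, 2023.
Because the pending criminal prosecution ran from August 5, 2022 to November 25, 2022, the deadline is extended by 112 days to September 2, 2023.
The defendant's absence from the jurisdiction from April 24, 2023 to December 26, 2023 tolled the period for 246 days, extending the deadline to May 5, 2024.
Filing on June 8, 2024 missed the May 5, 2024 deadline — the action is time-barred.

TIME-BARRED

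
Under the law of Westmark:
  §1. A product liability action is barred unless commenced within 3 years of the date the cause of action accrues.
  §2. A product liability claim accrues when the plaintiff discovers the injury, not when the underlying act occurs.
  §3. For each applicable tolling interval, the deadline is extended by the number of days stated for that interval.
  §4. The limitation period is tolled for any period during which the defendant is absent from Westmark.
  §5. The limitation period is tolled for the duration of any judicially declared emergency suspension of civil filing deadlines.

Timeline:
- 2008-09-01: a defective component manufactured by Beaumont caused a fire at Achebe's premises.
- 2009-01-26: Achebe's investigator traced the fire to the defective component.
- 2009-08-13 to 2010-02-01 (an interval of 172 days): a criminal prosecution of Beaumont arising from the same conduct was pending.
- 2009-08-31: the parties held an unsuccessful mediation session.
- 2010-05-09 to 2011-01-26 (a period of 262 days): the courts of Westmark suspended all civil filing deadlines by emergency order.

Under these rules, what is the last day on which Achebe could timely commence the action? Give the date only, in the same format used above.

Under the discovery rule, the claim accrued on 2009-01-26, when Achebe discovered the injury — not on the 2008-09-01 date of the underlying act.
3 years from 2009-01-26 is 2012-01-26.
The period was tolled for 262 days by the emergency suspension of filing deadlines (2010-05-09 to 2011-01-26), pushing the deadline to 2012-10-14.
The pending criminal prosecution from 2009-08-13 to 2010-02-01 does not toll the period, because no stated rule makes a criminal prosecution a tolling event.
Nothing else in the chronology tolls or restarts the period.

2012-10-14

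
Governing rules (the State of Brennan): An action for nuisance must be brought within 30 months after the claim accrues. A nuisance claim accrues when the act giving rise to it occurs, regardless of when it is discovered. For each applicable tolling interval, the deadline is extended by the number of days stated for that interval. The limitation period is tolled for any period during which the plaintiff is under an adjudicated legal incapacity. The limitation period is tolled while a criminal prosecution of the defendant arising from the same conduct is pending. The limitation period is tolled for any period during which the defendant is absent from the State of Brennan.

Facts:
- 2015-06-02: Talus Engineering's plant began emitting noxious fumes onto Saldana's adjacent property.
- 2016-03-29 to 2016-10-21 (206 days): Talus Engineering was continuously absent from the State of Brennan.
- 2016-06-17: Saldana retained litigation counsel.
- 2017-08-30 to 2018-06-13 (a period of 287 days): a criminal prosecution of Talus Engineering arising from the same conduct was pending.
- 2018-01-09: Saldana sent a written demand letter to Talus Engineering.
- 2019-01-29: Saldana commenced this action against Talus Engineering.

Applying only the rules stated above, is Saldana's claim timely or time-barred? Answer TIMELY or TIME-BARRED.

The limitation period began to run on 2015-06-02.
The untolled deadline — 30 months after 2015-06-02 — is 2017-12-02.
The period was tolled for 206 days by the defendant's absence from the jurisdiction (2016-03-29 to 2016-10-21), pushing the deadline to 2018-06-26.
The pending criminal prosecution from 2017-08-30 to 2018-06-13 tolled the period for 287 days, extending the deadline to 2019-04-09.
Nothing else in the chronology tolls or restarts the period.
Filing on 2019-01-29 beat the 2019-04-09 deadline — the action is timely.

TIMELY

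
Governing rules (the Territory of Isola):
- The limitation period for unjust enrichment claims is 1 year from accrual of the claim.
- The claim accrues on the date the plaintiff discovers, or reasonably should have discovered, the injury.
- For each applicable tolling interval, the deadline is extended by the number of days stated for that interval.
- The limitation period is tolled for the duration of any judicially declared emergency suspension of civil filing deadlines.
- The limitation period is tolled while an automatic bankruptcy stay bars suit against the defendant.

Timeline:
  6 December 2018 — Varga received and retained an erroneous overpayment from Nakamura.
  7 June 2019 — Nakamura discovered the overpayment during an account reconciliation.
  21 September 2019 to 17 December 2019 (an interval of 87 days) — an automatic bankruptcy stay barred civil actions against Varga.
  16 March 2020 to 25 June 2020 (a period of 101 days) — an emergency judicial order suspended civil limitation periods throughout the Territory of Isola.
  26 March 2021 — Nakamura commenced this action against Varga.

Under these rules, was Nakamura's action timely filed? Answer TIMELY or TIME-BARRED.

TIME-BARRED

The claim did not accrue until Nakamura discovered the injury on 7 June 2019; the 6 December 2018 act date does not start the clock under the stated rule.
1 year from 7 June 2019 is 7 June 2020.
The automatic bankruptcy stay from 21 September 2019 to 17 December 2019 tolled the period for 87 days, extending the deadline to 2 September 2020.
The period was tolled for 101 days by the emergency suspension of filing deadlines (16 March 2020 to 25 June 2020), pushing the deadline to 12 December 2020.
Nakamura filed on 26 March 2021, after the 12 December 2020 deadline, so the action is time-barred.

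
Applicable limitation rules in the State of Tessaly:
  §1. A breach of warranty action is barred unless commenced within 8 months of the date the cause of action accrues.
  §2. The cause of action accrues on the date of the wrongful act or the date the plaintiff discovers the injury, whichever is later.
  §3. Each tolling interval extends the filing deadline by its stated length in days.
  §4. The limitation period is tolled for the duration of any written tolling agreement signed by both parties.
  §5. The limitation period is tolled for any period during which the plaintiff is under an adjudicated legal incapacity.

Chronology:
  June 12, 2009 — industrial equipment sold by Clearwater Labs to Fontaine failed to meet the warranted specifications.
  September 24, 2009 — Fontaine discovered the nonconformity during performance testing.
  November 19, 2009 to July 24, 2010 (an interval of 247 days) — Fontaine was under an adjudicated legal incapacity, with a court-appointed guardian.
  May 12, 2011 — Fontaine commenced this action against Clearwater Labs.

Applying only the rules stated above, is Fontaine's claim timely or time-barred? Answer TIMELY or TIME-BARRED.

TIME-BARRED

The claim accrued on September 24, 2009 — the later of the June 12, 2009 act and the September 24, 2009 discovery.
8 months from September 24, 2009 is May 24, 2010.
Because the plaintiff's legal incapacity ran from November 19, 2009 to July 24, 2010, the deadline is extended by 247 days to January 26, 2011.
The May 12, 2011 filing falls after the January 26, 2011 deadline; the claim is time-barred.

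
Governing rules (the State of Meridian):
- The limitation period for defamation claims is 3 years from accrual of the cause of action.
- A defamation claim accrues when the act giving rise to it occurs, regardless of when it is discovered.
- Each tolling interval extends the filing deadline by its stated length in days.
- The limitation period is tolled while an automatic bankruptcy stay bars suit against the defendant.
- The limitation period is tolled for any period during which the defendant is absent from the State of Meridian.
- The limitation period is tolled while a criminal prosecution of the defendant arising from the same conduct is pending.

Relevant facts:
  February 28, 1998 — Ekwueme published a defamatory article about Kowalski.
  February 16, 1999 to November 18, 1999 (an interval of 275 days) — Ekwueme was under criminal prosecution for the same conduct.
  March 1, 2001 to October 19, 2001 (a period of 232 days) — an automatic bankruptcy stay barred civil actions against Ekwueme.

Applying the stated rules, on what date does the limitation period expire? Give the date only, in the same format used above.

July 20, 2002

The claim accrued on February 28, 1998, when the wrongful act occurred.
Adding the 3 years base period to February 28, 1998 gives a deadline of February 28, 2001, before any tolling.
The pending criminal prosecution from February 16, 1999 to November 18, 1999 tolled the period for 275 days, extending the deadline to November 30, 2001.
The automatic bankruptcy stay from March 1, 2001 to October 19, 2001 tolled the period for 232 days, extending the deadline to July 20, 2002.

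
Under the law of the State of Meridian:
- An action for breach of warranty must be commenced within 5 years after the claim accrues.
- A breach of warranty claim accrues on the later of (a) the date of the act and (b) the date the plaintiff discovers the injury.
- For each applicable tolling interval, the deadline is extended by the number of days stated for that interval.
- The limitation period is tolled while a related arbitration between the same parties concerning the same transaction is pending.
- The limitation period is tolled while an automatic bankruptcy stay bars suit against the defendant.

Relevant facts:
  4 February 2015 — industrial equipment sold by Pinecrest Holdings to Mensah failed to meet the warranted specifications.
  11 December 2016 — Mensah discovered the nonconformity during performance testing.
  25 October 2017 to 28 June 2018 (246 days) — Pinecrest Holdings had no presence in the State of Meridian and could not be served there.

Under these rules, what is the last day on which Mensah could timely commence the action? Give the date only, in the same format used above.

11 December 2021

Taking the later of the act (4 February 2015) and discovery (11 December 2016), the claim accrued on 11 December 2016.
The untolled deadline — 5 years after 11 December 2016 — is 11 December 2021.
Although the defendant's absence ran from 25 October 2017 to 28 June 2018, the stated rules do not make that a tolling event, so it is disregarded.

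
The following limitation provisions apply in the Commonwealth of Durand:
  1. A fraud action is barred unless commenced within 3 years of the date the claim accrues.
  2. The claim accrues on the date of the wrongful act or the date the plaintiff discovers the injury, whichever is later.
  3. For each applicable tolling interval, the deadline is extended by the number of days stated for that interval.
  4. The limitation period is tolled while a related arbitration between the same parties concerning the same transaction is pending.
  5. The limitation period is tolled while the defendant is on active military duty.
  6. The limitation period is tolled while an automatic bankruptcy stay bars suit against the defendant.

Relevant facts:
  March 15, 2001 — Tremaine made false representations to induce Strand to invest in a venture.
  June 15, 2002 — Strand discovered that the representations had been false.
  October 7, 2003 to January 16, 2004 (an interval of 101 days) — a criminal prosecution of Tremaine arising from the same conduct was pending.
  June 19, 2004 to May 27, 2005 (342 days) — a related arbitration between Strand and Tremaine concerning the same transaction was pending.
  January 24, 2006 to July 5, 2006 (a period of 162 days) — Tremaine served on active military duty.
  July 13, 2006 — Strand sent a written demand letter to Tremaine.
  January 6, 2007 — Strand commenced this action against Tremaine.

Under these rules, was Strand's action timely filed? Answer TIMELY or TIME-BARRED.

The claim accrued on June 15, 2002 — the later of the March 15, 2001 act and the June 15, 2002 discovery.
3 years from June 15, 2002 is June 15, 2005.
The pending related arbitration from June 19, 2004 to May 27, 2005 tolled the period for 342 days, extending the deadline to May 23, 2006.
The period was tolled for 162 days by the defendant's active military service (January 24, 2006 to July 5, 2006), pushing the deadline to November 1, 2006.
The pending criminal prosecution from October 7, 2003 to January 16, 2004 does not toll the period, because no stated rule makes a criminal prosecution a tolling event.
The other events in the timeline have no effect on the limitation period under the stated rules.
Filing on January 6, 2007 missed the November 1, 2006 deadline — the action is time-barred.

TIME-BARRED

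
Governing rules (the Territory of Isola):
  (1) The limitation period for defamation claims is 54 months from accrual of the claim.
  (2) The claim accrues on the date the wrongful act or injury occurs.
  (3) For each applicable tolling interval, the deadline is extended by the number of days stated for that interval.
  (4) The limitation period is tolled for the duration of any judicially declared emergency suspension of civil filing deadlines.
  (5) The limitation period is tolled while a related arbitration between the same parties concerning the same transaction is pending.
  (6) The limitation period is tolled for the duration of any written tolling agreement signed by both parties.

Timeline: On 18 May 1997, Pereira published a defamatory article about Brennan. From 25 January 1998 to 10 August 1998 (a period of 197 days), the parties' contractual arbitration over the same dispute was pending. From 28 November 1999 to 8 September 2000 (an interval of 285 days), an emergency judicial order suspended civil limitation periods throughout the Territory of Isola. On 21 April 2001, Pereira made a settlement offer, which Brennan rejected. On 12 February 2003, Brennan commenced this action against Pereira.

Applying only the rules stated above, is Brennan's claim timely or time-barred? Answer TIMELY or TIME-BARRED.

TIMELY

The claim accrued on 18 May 1997, when the wrongful act occurred.
The untolled deadline — 54 months after 18 May 1997 — is 18 November 2001.
The period was tolled for 197 days by the pending related arbitration (25 January 1998 to 10 August 1998), pushing the deadline to 3 June 2002.
The emergency suspension of filing deadlines from 28 November 1999 to 8 September 2000 tolled the period for 285 days, extending the deadline to 15 March 2003.
Nothing else in the chronology tolls or restarts the period.
Brennan filed on 12 February 2003, before the 15 March 2003 deadline, so the action is timely.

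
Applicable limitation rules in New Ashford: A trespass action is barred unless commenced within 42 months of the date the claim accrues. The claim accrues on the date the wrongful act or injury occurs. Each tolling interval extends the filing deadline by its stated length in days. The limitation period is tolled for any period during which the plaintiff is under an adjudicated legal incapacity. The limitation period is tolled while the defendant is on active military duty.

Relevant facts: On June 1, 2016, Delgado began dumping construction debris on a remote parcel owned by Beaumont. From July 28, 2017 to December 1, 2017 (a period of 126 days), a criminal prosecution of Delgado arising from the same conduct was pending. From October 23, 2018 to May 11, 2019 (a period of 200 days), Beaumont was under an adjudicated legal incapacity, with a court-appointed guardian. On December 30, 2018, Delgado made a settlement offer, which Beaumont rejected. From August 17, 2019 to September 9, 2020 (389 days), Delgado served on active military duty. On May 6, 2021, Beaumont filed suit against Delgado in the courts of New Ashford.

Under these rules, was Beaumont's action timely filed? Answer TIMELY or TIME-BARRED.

The claim accrued on June 1, 2016, when the wrongful act occurred.
Adding the 42 months base period to June 1, 2016 gives a deadline of December 1, 2019, before any tolling.
The period was tolled for 200 days by the plaintiff's legal incapacity (October 23, 2018 to May 11, 2019), pushing the deadline to June 18, 2020.
The defendant's active military service from August 17, 2019 to September 9, 2020 tolled the period for 389 days, extending the deadline to July 12, 2021.
No stated provision tolls the period for a criminal prosecution, so the interval from July 28, 2017 to December 1, 2017 has no effect on the deadline.
None of the other events listed affects the running of the period under the stated rules.
Beaumont filed on May 6, 2021, before the July 12, 2021 deadline, so the action is timely.

TIMELY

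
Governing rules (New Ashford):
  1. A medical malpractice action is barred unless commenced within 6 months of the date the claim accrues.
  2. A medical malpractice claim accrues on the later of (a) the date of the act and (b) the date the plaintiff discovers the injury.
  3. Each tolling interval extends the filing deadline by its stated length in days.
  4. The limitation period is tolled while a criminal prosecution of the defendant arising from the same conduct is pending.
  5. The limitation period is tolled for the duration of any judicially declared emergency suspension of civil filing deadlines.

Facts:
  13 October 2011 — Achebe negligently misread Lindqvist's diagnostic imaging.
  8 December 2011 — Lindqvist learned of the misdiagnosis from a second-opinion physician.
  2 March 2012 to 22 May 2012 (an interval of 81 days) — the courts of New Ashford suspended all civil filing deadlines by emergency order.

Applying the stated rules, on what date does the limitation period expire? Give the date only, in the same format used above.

Taking the later of the act (13 October 2011) and discovery (8 December 2011), the claim accrued on 8 December 2011.
The untolled deadline — 6 months after 8 December 2011 — is 8 June 2012.
The emergency suspension of filing deadlines from 2 March 2012 to 22 May 2012 tolled the period for 81 days, extending the deadline to 28 August 2012.

28 August 2012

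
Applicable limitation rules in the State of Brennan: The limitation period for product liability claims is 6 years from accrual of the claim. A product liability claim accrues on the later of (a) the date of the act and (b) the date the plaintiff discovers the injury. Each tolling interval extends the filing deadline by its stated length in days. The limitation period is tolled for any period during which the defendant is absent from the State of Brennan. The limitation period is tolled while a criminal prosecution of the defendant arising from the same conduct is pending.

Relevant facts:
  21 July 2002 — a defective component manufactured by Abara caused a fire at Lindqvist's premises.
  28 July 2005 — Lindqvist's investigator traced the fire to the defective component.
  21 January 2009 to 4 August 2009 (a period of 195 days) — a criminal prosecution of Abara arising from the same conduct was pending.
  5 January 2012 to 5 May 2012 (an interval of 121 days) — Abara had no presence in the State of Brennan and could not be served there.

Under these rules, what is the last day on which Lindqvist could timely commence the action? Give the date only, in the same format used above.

The claim accrued on 28 July 2005 — the later of the 21 July 2002 act and the 28 July 2005 discovery.
6 years from 28 July 2005 is 28 July 2011.
Because the pending criminal prosecution ran from 21 January 2009 to 4 August 2009, the deadline is extended by 195 days to 8 February 2012.
The period was tolled for 121 days by the defendant's absence from the jurisdiction (5 January 2012 to 5 May 2012), pushing the deadline to 8 June 2012.

8 June 2012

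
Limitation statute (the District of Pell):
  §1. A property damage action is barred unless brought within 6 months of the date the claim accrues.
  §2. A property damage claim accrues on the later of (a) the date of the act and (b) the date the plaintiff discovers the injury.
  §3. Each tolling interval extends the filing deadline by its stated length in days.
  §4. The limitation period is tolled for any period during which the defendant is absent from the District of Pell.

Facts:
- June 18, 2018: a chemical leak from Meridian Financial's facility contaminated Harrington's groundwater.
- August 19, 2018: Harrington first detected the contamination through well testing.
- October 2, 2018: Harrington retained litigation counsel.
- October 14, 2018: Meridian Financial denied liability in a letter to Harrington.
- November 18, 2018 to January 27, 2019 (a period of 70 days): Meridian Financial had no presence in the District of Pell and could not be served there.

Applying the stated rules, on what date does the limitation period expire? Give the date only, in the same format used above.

April 30, 2019

Because discovery on August 19, 2018 post-dates the June 18, 2018 act, accrual under the later-of rule falls on August 19, 2018.
Adding the 6 months base period to August 19, 2018 gives a deadline of February 19, 2019, before any tolling.
The defendant's absence from the jurisdiction from November 18, 2018 to January 27, 2019 tolled the period for 70 days, extending the deadline to April 30, 2019.
None of the other events listed affects the running of the period under the stated rules.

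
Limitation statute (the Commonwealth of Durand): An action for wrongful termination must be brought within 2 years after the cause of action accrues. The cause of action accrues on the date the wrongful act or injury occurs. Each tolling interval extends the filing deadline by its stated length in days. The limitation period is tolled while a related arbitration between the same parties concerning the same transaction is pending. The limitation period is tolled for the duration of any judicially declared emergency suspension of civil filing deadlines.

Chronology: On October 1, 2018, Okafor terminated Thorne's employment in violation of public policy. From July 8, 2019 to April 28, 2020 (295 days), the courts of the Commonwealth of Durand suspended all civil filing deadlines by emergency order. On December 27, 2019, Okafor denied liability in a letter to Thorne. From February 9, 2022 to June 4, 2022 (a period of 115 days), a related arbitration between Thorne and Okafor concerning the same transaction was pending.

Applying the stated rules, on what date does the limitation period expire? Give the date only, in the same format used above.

The limitation period began to run on October 1, 2018.
The untolled deadline — 2 years after October 1, 2018 — is October 1, 2020.
The emergency suspension of filing deadlines from July 8, 2019 to April 28, 2020 tolled the period for 295 days, extending the deadline to July 23, 2021.
By the time the pending related arbitration began on February 9, 2022, the limitation period had already expired on July 23, 2021; that interval cannot revive it.
None of the other events listed affects the running of the period under the stated rules.

July 23, 2021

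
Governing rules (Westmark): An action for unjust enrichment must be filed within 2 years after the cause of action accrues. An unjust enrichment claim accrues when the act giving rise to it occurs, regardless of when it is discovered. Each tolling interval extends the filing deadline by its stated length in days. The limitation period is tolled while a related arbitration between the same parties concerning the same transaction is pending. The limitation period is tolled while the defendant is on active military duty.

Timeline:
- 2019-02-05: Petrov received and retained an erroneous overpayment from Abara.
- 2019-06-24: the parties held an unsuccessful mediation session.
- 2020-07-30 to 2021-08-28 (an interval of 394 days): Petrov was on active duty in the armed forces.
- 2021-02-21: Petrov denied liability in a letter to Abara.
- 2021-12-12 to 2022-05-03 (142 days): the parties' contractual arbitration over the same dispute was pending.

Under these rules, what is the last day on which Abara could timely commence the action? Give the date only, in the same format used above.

2022-07-26

The limitation period began to run on 2019-02-05.
2 years from 2019-02-05 is 2021-02-05.
Because the defendant's active military service ran from 2020-07-30 to 2021-08-28, the deadline is extended by 394 days to 2022-03-06.
The period was tolled for 142 days by the pending related arbitration (2021-12-12 to 2022-05-03), pushing the deadline to 2022-07-26.
Nothing else in the chronology tolls or restarts the period.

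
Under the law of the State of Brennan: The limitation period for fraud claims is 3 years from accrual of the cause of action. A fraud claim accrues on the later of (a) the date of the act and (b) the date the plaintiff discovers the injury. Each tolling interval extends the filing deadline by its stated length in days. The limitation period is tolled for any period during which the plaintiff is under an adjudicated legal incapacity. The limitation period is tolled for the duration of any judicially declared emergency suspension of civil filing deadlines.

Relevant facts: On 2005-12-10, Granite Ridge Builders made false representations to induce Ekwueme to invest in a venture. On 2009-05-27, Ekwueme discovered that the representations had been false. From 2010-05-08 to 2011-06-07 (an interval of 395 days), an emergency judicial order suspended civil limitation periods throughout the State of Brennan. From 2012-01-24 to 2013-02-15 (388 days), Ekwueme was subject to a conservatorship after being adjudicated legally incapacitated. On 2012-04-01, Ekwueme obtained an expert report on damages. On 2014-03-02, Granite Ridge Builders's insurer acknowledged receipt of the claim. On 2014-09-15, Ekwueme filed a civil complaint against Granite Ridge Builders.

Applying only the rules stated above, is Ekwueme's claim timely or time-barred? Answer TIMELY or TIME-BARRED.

Taking the later of the act (2005-12-10) and discovery (2009-05-27), the claim accrued on 2009-05-27.
3 years from 2009-05-27 is 2012-05-27.
Because the emergency suspension of filing deadlines ran from 2010-05-08 to 2011-06-07, the deadline is extended by 395 days to 2013-06-26.
Because the plaintiff's legal incapacity ran from 2012-01-24 to 2013-02-15, the deadline is extended by 388 days to 2014-07-19.
The other events in the timeline have no effect on the limitation period under the stated rules.
The 2014-09-15 filing falls after the 2014-07-19 deadline; the claim is time-barred.

TIME-BARRED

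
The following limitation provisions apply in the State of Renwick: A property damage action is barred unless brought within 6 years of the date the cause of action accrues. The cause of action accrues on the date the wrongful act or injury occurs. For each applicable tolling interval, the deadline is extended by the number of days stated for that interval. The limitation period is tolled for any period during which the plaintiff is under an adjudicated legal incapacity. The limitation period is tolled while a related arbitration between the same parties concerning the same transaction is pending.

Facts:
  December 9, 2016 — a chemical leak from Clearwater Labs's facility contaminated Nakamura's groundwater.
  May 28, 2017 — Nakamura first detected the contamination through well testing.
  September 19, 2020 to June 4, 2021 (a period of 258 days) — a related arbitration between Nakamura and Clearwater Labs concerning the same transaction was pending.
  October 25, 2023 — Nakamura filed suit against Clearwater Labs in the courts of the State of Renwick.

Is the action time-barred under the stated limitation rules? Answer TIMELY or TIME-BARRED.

TIME-BARRED

Because the rule ties accrual to occurrence, the claim accrued on December 9, 2016, not on the May 28, 2017 discovery date.
6 years from December 9, 2016 is December 9, 2022.
The pending related arbitration from September 19, 2020 to June 4, 2021 tolled the period for 258 days, extending the deadline to August 24, 2023.
Filing on October 25, 2023 missed the August 24, 2023 deadline — the action is time-barred.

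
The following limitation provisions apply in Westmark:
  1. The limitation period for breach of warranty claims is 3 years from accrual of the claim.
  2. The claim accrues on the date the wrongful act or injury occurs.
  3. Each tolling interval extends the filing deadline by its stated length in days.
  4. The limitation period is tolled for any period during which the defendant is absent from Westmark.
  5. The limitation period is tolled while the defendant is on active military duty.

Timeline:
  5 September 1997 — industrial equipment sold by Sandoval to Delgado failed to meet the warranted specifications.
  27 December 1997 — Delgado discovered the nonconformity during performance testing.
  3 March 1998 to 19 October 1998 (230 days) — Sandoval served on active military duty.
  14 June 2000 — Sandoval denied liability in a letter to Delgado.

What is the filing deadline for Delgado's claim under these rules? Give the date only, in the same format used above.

23 April 2001

Accrual is governed by the date of the act, so the period began to run on 5 September 1997; the later discovery on 27 December 1997 is irrelevant under the stated rule.
3 years from 5 September 1997 is 5 September 2000.
The defendant's active military service from 3 March 1998 to 19 October 1998 tolled the period for 230 days, extending the deadline to 23 April 2001.
Nothing else in the chronology tolls or restarts the period.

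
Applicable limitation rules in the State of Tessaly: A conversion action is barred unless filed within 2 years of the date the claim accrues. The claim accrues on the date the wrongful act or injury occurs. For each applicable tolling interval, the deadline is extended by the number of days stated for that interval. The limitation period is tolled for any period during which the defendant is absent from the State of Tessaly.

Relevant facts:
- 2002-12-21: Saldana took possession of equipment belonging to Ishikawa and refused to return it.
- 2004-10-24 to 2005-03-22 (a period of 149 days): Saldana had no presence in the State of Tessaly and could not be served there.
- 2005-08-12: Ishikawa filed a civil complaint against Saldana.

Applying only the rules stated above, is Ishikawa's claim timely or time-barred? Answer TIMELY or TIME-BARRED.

The claim accrued on 2002-12-21, the date of the act.
2 years from 2002-12-21 is 2004-12-21.
Because the defendant's absence from the jurisdiction ran from 2004-10-24 to 2005-03-22, the deadline is extended by 149 days to 2005-05-19.
Ishikawa filed on 2005-08-12, after the 2005-05-19 deadline, so the action is time-barred.

TIME-BARRED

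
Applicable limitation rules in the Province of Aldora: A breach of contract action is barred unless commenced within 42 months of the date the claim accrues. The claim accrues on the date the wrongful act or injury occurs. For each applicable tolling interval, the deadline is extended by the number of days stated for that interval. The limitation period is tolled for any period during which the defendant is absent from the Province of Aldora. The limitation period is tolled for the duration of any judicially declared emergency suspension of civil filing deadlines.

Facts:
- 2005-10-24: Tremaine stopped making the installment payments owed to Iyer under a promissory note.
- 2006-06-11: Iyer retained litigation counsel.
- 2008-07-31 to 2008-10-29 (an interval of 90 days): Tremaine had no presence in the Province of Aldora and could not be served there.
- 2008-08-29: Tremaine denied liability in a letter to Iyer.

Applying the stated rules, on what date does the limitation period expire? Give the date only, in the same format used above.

2009-07-23

The claim accrued on 2005-10-24, when the wrongful act occurred.
Adding the 42 months base period to 2005-10-24 gives a deadline of 2009-04-24, before any tolling.
The period was tolled for 90 days by the defendant's absence from the jurisdiction (2008-07-31 to 2008-10-29), pushing the deadline to 2009-07-23.
None of the other events listed affects the running of the period under the stated rules.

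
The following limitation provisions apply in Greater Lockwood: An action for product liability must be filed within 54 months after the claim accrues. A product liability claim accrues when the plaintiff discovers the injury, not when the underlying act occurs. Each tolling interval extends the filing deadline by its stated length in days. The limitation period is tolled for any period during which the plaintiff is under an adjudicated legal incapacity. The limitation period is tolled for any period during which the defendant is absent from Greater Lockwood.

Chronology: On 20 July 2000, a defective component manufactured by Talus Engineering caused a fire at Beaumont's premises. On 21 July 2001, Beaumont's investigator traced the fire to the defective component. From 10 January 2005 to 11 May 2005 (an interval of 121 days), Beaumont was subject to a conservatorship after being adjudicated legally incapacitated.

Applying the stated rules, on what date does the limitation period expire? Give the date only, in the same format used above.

Under the discovery rule, the claim accrued on 21 July 2001, when Beaumont discovered the injury — not on the 20 July 2000 date of the underlying act.
The untolled deadline — 54 months after 21 July 2001 — is 21 January 2006.
The period was tolled for 121 days by the plaintiff's legal incapacity (10 January 2005 to 11 May 2005), pushing the deadline to 22 May 2006.

22 May 2006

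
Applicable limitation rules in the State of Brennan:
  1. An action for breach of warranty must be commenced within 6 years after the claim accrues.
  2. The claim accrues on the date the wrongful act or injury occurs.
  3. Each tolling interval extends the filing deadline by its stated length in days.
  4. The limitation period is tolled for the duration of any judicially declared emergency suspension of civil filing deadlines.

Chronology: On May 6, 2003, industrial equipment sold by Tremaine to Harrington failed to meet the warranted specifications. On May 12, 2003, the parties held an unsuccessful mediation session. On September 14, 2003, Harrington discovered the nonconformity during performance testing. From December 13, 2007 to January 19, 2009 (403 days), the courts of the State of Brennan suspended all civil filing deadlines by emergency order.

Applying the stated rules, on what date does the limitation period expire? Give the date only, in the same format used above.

The claim accrued on May 6, 2003, when the wrongful act occurred; under the stated occurrence rule the September 14, 2003 discovery does not delay accrual.
The untolled deadline — 6 years after May 6, 2003 — is May 6, 2009.
The emergency suspension of filing deadlines from December 13, 2007 to January 19, 2009 tolled the period for 403 days, extending the deadline to June 13, 2010.
Nothing else in the chronology tolls or restarts the period.

June 13, 2010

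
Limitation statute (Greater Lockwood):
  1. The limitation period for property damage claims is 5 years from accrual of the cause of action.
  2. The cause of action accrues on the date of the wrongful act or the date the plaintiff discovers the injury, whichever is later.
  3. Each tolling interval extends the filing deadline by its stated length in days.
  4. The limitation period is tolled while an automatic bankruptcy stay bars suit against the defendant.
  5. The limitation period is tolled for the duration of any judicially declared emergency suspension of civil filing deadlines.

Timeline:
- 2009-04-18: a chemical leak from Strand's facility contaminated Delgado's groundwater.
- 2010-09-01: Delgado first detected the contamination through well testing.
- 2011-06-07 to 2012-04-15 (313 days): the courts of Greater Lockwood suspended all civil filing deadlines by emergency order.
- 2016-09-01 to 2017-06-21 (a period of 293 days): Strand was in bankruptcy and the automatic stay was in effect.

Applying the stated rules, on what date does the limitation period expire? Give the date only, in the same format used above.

2016-07-10

Taking the later of the act (2009-04-18) and discovery (2010-09-01), the claim accrued on 2010-09-01.
5 years from 2010-09-01 is 2015-09-01.
The period was tolled for 313 days by the emergency suspension of filing deadlines (2011-06-07 to 2012-04-15), pushing the deadline to 2016-07-10.
By the time the automatic bankruptcy stay began on 2016-09-01, the limitation period had already expired on 2016-07-10; that interval cannot revive it.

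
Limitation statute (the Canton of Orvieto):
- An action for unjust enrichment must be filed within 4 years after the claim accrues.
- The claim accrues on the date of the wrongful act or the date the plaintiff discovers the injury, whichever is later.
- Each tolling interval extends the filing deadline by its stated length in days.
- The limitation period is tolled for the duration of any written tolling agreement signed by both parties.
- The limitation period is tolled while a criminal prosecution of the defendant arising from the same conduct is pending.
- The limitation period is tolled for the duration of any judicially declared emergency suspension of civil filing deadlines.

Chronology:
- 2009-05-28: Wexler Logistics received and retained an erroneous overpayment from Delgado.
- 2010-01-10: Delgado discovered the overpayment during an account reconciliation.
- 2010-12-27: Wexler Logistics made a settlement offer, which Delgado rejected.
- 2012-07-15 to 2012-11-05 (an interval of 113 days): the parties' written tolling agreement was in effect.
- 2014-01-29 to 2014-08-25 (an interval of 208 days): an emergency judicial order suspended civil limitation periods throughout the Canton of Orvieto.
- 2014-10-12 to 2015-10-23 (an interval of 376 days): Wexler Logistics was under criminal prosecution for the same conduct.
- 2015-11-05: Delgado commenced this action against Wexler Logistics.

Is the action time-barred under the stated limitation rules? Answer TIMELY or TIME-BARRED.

The claim accrued on 2010-01-10 — the later of the 2009-05-28 act and the 2010-01-10 discovery.
The untolled deadline — 4 years after 2010-01-10 — is 2014-01-10.
The written tolling agreement from 2012-07-15 to 2012-11-05 tolled the period for 113 days, extending the deadline to 2014-05-03.
Because the emergency suspension of filing deadlines ran from 2014-01-29 to 2014-08-25, the deadline is extended by 208 days to 2014-11-27.
Because the pending criminal prosecution ran from 2014-10-12 to 2015-10-23, the deadline is extended by 376 days to 2015-12-08.
The other events in the timeline have no effect on the limitation period under the stated rules.
The 2015-11-05 filing precedes the 2015-12-08 deadline; the claim is timely.

TIMELY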